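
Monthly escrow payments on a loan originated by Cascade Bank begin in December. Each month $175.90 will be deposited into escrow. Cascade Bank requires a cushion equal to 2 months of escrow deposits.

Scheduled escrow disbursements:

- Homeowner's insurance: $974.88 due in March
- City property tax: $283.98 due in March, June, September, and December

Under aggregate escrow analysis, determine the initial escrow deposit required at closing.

$1,191.04

Cushion = 2 × $175.90 = $351.80
Trial balance (start $0, +$175.90 each month, − disbursements):
  Dec: +$175.90 − $283.98 → -$108.08
  Jan: +$175.90 → $67.82
  Feb: +$175.90 → $243.72
  Mar: +$175.90 − $1,258.86 → -$839.24
  Apr: +$175.90 → -$663.34
  May: +$175.90 → -$487.44
  Jun: +$175.90 − $283.98 → -$595.52
  Jul: +$175.90 → -$419.62
  Aug: +$175.90 → -$243.72
  Sep: +$175.90 − $283.98 → -$351.80
  Oct: +$175.90 → -$175.90
  Nov: +$175.90 → $0.00
Lowest trial balance = -$839.24 (Mar)
Initial deposit = cushion − low point = $351.80 − (-$839.24) = $1,191.04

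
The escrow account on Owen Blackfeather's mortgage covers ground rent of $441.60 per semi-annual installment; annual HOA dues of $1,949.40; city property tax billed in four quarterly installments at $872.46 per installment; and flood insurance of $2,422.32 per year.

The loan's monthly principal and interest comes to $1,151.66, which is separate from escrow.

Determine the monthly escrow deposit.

Ground rent — $441.60 × 2 = $883.20/yr
HOA dues — $1,949.40/yr
City property tax — $872.46 × 4 = $3,489.84/yr
Flood insurance — $2,422.32/yr
Total annual escrow = $883.20 + $1,949.40 + $3,489.84 + $2,422.32 = $8,744.76
Monthly escrow = $8,744.76 ÷ 12 = $728.73

$728.73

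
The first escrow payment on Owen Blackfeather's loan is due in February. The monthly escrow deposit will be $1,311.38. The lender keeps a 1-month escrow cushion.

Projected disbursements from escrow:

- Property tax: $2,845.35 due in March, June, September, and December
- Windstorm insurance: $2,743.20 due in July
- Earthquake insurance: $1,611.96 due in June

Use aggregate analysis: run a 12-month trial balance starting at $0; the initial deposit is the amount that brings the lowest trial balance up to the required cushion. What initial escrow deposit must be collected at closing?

$3,711.55

Cushion = 1 × $1,311.38 = $1,311.38
Trial balance (start $0, +$1,311.38 each month, − disbursements):
  Feb: +$1,311.38 → $1,311.38
  Mar: +$1,311.38 − $2,845.35 → -$222.59
  Apr: +$1,311.38 → $1,088.79
  May: +$1,311.38 → $2,400.17
  Jun: +$1,311.38 − $4,457.31 → -$745.76
  Jul: +$1,311.38 − $2,743.20 → -$2,177.58
  Aug: +$1,311.38 → -$866.20
  Sep: +$1,311.38 − $2,845.35 → -$2,400.17
  Oct: +$1,311.38 → -$1,088.79
  Nov: +$1,311.38 → $222.59
  Dec: +$1,311.38 − $2,845.35 → -$1,311.38
  Jan: +$1,311.38 → $0.00
Lowest trial balance = -$2,400.17 (Sep)
Initial deposit = cushion − low point = $1,311.38 − (-$2,400.17) = $3,711.55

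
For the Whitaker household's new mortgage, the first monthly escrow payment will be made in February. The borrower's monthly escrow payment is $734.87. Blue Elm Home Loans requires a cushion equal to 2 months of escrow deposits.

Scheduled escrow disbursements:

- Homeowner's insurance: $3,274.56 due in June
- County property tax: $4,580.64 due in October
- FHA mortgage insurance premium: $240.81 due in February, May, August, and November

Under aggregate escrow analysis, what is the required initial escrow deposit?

$3,433.54

Cushion = 2 × $734.87 = $1,469.74
Trial balance (start $0, +$734.87 each month, − disbursements):
  Feb: +$734.87 − $240.81 → $494.06
  Mar: +$734.87 → $1,228.93
  Apr: +$734.87 → $1,963.80
  May: +$734.87 − $240.81 → $2,457.86
  Jun: +$734.87 − $3,274.56 → -$81.83
  Jul: +$734.87 → $653.04
  Aug: +$734.87 − $240.81 → $1,147.10
  Sep: +$734.87 → $1,881.97
  Oct: +$734.87 − $4,580.64 → -$1,963.80
  Nov: +$734.87 − $240.81 → -$1,469.74
  Dec: +$734.87 → -$734.87
  Jan: +$734.87 → $0.00
Lowest trial balance = -$1,963.80 (Oct)
Initial deposit = cushion − low point = $1,469.74 − (-$1,963.80) = $3,433.54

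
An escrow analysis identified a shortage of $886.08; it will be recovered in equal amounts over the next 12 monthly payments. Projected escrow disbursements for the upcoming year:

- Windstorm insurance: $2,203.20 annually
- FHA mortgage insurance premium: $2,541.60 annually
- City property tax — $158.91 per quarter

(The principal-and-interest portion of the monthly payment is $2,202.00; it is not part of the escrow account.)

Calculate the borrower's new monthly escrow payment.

Windstorm insurance = $2,203.20 annually
FHA mortgage insurance premium = $2,541.60 annually
City property tax = $158.91 × 4 = $635.64 annually
Combined annual = $2,203.20 + $2,541.60 + $635.64 = $5,380.44
Base monthly escrow = $5,380.44 ÷ 12 = $448.37
Shortage spread = $886.08 ÷ 12 = $73.84/mo
Adjusted monthly = $448.37 + $73.84 = $522.21

$522.21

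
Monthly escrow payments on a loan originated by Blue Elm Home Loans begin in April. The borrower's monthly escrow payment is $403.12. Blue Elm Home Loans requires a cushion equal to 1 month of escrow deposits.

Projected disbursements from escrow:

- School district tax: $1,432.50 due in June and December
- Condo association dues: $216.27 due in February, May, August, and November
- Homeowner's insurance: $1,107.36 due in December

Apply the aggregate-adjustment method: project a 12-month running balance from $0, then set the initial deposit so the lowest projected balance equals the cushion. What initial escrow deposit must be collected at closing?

Cushion = 1 × $403.12 = $403.12
Trial balance (start $0, +$403.12 each month, − disbursements):
  Apr: +$403.12 → $403.12
  May: +$403.12 − $216.27 → $589.97
  Jun: +$403.12 − $1,432.50 → -$439.41
  Jul: +$403.12 → -$36.29
  Aug: +$403.12 − $216.27 → $150.56
  Sep: +$403.12 → $553.68
  Oct: +$403.12 → $956.80
  Nov: +$403.12 − $216.27 → $1,143.65
  Dec: +$403.12 − $2,539.86 → -$993.09
  Jan: +$403.12 → -$589.97
  Feb: +$403.12 − $216.27 → -$403.12
  Mar: +$403.12 → $0.00
Lowest trial balance = -$993.09 (Dec)
Initial deposit = cushion − low point = $403.12 − (-$993.09) = $1,396.21

$1,396.21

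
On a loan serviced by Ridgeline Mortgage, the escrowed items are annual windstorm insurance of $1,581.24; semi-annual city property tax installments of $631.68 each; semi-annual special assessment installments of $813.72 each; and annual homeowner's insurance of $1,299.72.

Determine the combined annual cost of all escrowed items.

Windstorm insurance — $1,581.24 per year
City property tax — $631.68 × 2 = $1,263.36 per year
Special assessment — $813.72 × 2 = $1,627.44 per year
Homeowner's insurance — $1,299.72 per year
Yearly total = $1,581.24 + $1,263.36 + $1,627.44 + $1,299.72 = $5,771.76

$5,771.76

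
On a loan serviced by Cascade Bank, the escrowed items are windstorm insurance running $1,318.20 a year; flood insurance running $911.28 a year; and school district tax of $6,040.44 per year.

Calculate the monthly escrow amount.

$689.16

Windstorm insurance — $1,318.20 per year
Flood insurance — $911.28 per year
School district tax — $6,040.44 per year
Yearly total = $1,318.20 + $911.28 + $6,040.44 = $8,269.92
Base monthly escrow = $8,269.92 / 12 = $689.16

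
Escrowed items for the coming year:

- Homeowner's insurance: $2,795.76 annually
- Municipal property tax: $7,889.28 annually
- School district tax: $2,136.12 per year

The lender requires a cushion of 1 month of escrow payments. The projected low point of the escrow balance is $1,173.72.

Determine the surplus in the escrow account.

Homeowner's insurance — $2,795.76 per year
Municipal property tax — $7,889.28 per year
School district tax — $2,136.12 per year
Total per year = $12,821.16
Monthly = $12,821.16 ÷ 12 = $1,068.43
Required cushion = 1 × $1,068.43 = $1,068.43
Excess over cushion: $1,173.72 − $1,068.43 = $105.29

$105.29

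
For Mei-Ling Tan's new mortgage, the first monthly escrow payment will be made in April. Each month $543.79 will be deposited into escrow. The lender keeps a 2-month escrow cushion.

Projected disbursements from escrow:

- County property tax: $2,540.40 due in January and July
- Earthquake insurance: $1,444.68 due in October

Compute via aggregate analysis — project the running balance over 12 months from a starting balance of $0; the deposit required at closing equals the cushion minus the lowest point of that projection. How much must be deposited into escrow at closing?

Cushion = 2 × $543.79 = $1,087.58
Trial balance (start $0, +$543.79 each month, − disbursements):
  Apr: +$543.79 → $543.79
  May: +$543.79 → $1,087.58
  Jun: +$543.79 → $1,631.37
  Jul: +$543.79 − $2,540.40 → -$365.24
  Aug: +$543.79 → $178.55
  Sep: +$543.79 → $722.34
  Oct: +$543.79 − $1,444.68 → -$178.55
  Nov: +$543.79 → $365.24
  Dec: +$543.79 → $909.03
  Jan: +$543.79 − $2,540.40 → -$1,087.58
  Feb: +$543.79 → -$543.79
  Mar: +$543.79 → $0.00
Lowest trial balance = -$1,087.58 (Jan)
Initial deposit = cushion − low point = $1,087.58 − (-$1,087.58) = $2,175.16

$2,175.16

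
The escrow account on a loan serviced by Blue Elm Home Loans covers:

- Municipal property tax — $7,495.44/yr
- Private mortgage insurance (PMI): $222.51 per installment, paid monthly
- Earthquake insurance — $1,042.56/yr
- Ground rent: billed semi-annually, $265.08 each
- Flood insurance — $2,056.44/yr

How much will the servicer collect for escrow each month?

$1,149.56

Municipal property tax — $7,495.44 annually
Private mortgage insurance (PMI) — $222.51 × 12 = $2,670.12 annually
Earthquake insurance — $1,042.56 annually
Ground rent — $265.08 × 2 = $530.16 annually
Flood insurance — $2,056.44 annually
Total annual escrow = $7,495.44 + $2,670.12 + $1,042.56 + $530.16 + $2,056.44 = $13,794.72
Per month = $13,794.72 ÷ 12 = $1,149.56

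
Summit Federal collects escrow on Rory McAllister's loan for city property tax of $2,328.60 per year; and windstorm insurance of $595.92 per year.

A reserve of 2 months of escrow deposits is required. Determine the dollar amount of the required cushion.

$487.42

City property tax = $2,328.60 annually
Windstorm insurance = $595.92 annually
Annual escrow total = $2,328.60 + $595.92 = $2,924.52
Base monthly escrow = $2,924.52 ÷ 12 = $243.71
Cushion = 2 × $243.71 = $487.42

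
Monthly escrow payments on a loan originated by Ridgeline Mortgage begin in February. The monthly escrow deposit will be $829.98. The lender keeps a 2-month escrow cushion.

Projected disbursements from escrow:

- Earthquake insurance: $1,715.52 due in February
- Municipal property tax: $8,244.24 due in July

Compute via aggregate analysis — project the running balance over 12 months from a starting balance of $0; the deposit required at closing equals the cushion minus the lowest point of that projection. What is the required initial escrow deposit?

Cushion = 2 × $829.98 = $1,659.96
Trial balance (start $0, +$829.98 each month, − disbursements):
  Feb: +$829.98 − $1,715.52 → -$885.54
  Mar: +$829.98 → -$55.56
  Apr: +$829.98 → $774.42
  May: +$829.98 → $1,604.40
  Jun: +$829.98 → $2,434.38
  Jul: +$829.98 − $8,244.24 → -$4,979.88
  Aug: +$829.98 → -$4,149.90
  Sep: +$829.98 → -$3,319.92
  Oct: +$829.98 → -$2,489.94
  Nov: +$829.98 → -$1,659.96
  Dec: +$829.98 → -$829.98
  Jan: +$829.98 → $0.00
Lowest trial balance = -$4,979.88 (Jul)
Initial deposit = cushion − low point = $1,659.96 − (-$4,979.88) = $6,639.84

$6,639.84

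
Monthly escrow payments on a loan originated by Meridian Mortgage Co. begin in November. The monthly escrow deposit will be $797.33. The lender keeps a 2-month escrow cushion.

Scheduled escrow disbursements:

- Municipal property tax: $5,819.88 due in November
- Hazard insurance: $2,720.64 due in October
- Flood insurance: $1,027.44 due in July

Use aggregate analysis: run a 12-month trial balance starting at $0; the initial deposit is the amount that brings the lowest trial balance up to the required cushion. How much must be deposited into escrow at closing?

$6,617.21

Cushion = 2 × $797.33 = $1,594.66
Trial balance (start $0, +$797.33 each month, − disbursements):
  Nov: +$797.33 − $5,819.88 → -$5,022.55
  Dec: +$797.33 → -$4,225.22
  Jan: +$797.33 → -$3,427.89
  Feb: +$797.33 → -$2,630.56
  Mar: +$797.33 → -$1,833.23
  Apr: +$797.33 → -$1,035.90
  May: +$797.33 → -$238.57
  Jun: +$797.33 → $558.76
  Jul: +$797.33 − $1,027.44 → $328.65
  Aug: +$797.33 → $1,125.98
  Sep: +$797.33 → $1,923.31
  Oct: +$797.33 − $2,720.64 → $0.00
Lowest trial balance = -$5,022.55 (Nov)
Initial deposit = cushion − low point = $1,594.66 − (-$5,022.55) = $6,617.21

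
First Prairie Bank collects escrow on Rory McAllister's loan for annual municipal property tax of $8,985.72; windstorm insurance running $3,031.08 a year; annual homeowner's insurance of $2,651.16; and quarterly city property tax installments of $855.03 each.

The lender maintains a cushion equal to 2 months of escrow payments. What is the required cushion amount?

$3,014.68

Municipal property tax: $8,985.72 annually
Windstorm insurance: $3,031.08 annually
Homeowner's insurance: $2,651.16 annually
City property tax: $855.03 × 4 = $3,420.12 annually
Yearly total = $8,985.72 + $3,031.08 + $2,651.16 + $3,420.12 = $18,088.08
Base monthly escrow = $18,088.08 ÷ 12 = $1,507.34
Required cushion = 2 × $1,507.34 = $3,014.68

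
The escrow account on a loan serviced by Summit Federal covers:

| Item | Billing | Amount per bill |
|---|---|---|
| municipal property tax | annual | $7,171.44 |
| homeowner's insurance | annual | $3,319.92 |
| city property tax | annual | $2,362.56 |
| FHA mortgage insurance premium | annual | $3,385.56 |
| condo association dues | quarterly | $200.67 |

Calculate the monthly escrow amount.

$1,420.18

Municipal property tax — $7,171.44
Homeowner's insurance — $3,319.92
City property tax — $2,362.56
FHA mortgage insurance premium — $3,385.56
Condo association dues — $200.67 × 4 = $802.68
Yearly total = $17,042.16
Base monthly escrow = $17,042.16 / 12 = $1,420.18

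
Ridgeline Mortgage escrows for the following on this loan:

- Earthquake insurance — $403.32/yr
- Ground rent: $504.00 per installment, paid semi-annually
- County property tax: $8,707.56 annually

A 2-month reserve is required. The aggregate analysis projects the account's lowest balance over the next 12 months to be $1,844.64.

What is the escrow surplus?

Earthquake insurance — $403.32 annually
Ground rent — $504.00 × 2 = $1,008.00 annually
County property tax — $8,707.56 annually
Combined annual = $10,118.88
Base monthly escrow = $10,118.88 ÷ 12 = $843.24
Cushion = 2 × $843.24 = $1,686.48
Surplus = $1,844.64 − $1,686.48 = $158.16

$158.16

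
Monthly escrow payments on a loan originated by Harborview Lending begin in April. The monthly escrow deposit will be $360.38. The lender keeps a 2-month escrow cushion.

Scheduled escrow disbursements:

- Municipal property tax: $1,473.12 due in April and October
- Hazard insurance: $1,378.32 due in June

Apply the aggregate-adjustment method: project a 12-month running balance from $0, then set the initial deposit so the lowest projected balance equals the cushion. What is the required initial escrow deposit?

Cushion = 2 × $360.38 = $720.76
Trial balance (start $0, +$360.38 each month, − disbursements):
  Apr: +$360.38 − $1,473.12 → -$1,112.74
  May: +$360.38 → -$752.36
  Jun: +$360.38 − $1,378.32 → -$1,770.30
  Jul: +$360.38 → -$1,409.92
  Aug: +$360.38 → -$1,049.54
  Sep: +$360.38 → -$689.16
  Oct: +$360.38 − $1,473.12 → -$1,801.90
  Nov: +$360.38 → -$1,441.52
  Dec: +$360.38 → -$1,081.14
  Jan: +$360.38 → -$720.76
  Feb: +$360.38 → -$360.38
  Mar: +$360.38 → $0.00
Lowest trial balance = -$1,801.90 (Oct)
Initial deposit = cushion − low point = $720.76 − (-$1,801.90) = $2,522.66

$2,522.66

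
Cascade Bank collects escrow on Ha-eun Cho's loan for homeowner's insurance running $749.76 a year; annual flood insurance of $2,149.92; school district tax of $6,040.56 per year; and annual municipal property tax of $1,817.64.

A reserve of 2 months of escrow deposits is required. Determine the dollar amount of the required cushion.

$1,792.98

Homeowner's insurance = $749.76 per year
Flood insurance = $2,149.92 per year
School district tax = $6,040.56 per year
Municipal property tax = $1,817.64 per year
Total per year = $749.76 + $2,149.92 + $6,040.56 + $1,817.64 = $10,757.88
Monthly = $10,757.88 ÷ 12 = $896.49
Required cushion = 2 × $896.49 = $1,792.98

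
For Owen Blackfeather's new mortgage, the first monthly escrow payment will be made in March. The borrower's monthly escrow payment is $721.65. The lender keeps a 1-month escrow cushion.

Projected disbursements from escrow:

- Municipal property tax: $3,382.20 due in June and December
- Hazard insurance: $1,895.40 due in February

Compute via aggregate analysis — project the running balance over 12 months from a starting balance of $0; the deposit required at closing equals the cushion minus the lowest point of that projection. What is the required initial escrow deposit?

$1,217.25

Cushion = 1 × $721.65 = $721.65
Trial balance (start $0, +$721.65 each month, − disbursements):
  Mar: +$721.65 → $721.65
  Apr: +$721.65 → $1,443.30
  May: +$721.65 → $2,164.95
  Jun: +$721.65 − $3,382.20 → -$495.60
  Jul: +$721.65 → $226.05
  Aug: +$721.65 → $947.70
  Sep: +$721.65 → $1,669.35
  Oct: +$721.65 → $2,391.00
  Nov: +$721.65 → $3,112.65
  Dec: +$721.65 − $3,382.20 → $452.10
  Jan: +$721.65 → $1,173.75
  Feb: +$721.65 − $1,895.40 → $0.00
Lowest trial balance = -$495.60 (Jun)
Initial deposit = cushion − low point = $721.65 − (-$495.60) = $1,217.25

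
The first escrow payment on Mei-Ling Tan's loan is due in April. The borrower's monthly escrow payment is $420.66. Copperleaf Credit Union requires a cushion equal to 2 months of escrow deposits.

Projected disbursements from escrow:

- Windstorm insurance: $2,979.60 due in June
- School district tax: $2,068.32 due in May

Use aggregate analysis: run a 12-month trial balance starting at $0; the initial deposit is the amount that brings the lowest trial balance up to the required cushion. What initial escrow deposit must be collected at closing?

$4,627.26

Cushion = 2 × $420.66 = $841.32
Trial balance (start $0, +$420.66 each month, − disbursements):
  Apr: +$420.66 → $420.66
  May: +$420.66 − $2,068.32 → -$1,227.00
  Jun: +$420.66 − $2,979.60 → -$3,785.94
  Jul: +$420.66 → -$3,365.28
  Aug: +$420.66 → -$2,944.62
  Sep: +$420.66 → -$2,523.96
  Oct: +$420.66 → -$2,103.30
  Nov: +$420.66 → -$1,682.64
  Dec: +$420.66 → -$1,261.98
  Jan: +$420.66 → -$841.32
  Feb: +$420.66 → -$420.66
  Mar: +$420.66 → $0.00
Lowest trial balance = -$3,785.94 (Jun)
Initial deposit = cushion − low point = $841.32 − (-$3,785.94) = $4,627.26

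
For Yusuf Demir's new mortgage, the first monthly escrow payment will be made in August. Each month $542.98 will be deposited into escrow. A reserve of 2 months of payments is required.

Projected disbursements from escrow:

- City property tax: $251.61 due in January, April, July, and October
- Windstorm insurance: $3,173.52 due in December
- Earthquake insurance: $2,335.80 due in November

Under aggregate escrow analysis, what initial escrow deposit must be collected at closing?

$4,131.99

Cushion = 2 × $542.98 = $1,085.96
Trial balance (start $0, +$542.98 each month, − disbursements):
  Aug: +$542.98 → $542.98
  Sep: +$542.98 → $1,085.96
  Oct: +$542.98 − $251.61 → $1,377.33
  Nov: +$542.98 − $2,335.80 → -$415.49
  Dec: +$542.98 − $3,173.52 → -$3,046.03
  Jan: +$542.98 − $251.61 → -$2,754.66
  Feb: +$542.98 → -$2,211.68
  Mar: +$542.98 → -$1,668.70
  Apr: +$542.98 − $251.61 → -$1,377.33
  May: +$542.98 → -$834.35
  Jun: +$542.98 → -$291.37
  Jul: +$542.98 − $251.61 → $0.00
Lowest trial balance = -$3,046.03 (Dec)
Initial deposit = cushion − low point = $1,085.96 − (-$3,046.03) = $4,131.99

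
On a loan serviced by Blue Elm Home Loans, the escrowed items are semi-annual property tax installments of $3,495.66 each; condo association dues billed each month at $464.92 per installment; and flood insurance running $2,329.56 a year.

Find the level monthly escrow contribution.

$1,241.66

Property tax = $3,495.66 × 2 = $6,991.32/yr
Condo association dues = $464.92 × 12 = $5,579.04/yr
Flood insurance = $2,329.56/yr
Total per year = $14,899.92
Monthly escrow = $14,899.92 ÷ 12 = $1,241.66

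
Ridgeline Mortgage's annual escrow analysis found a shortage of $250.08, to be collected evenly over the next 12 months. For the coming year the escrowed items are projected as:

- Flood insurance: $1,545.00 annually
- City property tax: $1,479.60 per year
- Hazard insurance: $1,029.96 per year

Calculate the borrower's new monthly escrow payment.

Flood insurance — $1,545.00/yr
City property tax — $1,479.60/yr
Hazard insurance — $1,029.96/yr
Combined annual = $4,054.56
Per month = $4,054.56 / 12 = $337.88
Monthly shortage recovery: $250.08 / 12 = $20.84
New monthly escrow = $337.88 + $20.84 = $358.72

$358.72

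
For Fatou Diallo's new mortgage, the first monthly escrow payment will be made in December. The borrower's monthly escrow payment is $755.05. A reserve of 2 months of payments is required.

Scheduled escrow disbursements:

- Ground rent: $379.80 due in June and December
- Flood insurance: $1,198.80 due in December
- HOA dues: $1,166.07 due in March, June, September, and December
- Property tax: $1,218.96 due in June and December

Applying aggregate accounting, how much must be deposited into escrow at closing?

$4,718.68

Cushion = 2 × $755.05 = $1,510.10
Trial balance (start $0, +$755.05 each month, − disbursements):
  Dec: +$755.05 − $3,963.63 → -$3,208.58
  Jan: +$755.05 → -$2,453.53
  Feb: +$755.05 → -$1,698.48
  Mar: +$755.05 − $1,166.07 → -$2,109.50
  Apr: +$755.05 → -$1,354.45
  May: +$755.05 → -$599.40
  Jun: +$755.05 − $2,764.83 → -$2,609.18
  Jul: +$755.05 → -$1,854.13
  Aug: +$755.05 → -$1,099.08
  Sep: +$755.05 − $1,166.07 → -$1,510.10
  Oct: +$755.05 → -$755.05
  Nov: +$755.05 → $0.00
Lowest trial balance = -$3,208.58 (Dec)
Initial deposit = cushion − low point = $1,510.10 − (-$3,208.58) = $4,718.68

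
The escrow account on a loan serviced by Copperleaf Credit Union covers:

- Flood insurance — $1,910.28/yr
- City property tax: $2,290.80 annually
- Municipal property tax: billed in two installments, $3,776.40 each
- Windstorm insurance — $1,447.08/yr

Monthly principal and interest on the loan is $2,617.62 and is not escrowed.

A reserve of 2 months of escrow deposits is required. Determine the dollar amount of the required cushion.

$2,200.16

Flood insurance = $1,910.28
City property tax = $2,290.80
Municipal property tax = $3,776.40 × 2 = $7,552.80
Windstorm insurance = $1,447.08
Annual escrow total = $13,200.96
Base monthly escrow = $13,200.96 / 12 = $1,100.08
Required cushion = 2 × $1,100.08 = $2,200.16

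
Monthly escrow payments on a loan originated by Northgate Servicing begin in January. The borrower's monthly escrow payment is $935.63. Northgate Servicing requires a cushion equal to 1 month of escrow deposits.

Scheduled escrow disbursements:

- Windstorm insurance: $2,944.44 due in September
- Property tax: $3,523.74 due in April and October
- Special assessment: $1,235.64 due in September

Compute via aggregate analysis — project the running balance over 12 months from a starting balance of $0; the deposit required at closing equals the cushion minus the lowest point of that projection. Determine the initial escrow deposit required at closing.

$2,806.89

Cushion = 1 × $935.63 = $935.63
Trial balance (start $0, +$935.63 each month, − disbursements):
  Jan: +$935.63 → $935.63
  Feb: +$935.63 → $1,871.26
  Mar: +$935.63 → $2,806.89
  Apr: +$935.63 − $3,523.74 → $218.78
  May: +$935.63 → $1,154.41
  Jun: +$935.63 → $2,090.04
  Jul: +$935.63 → $3,025.67
  Aug: +$935.63 → $3,961.30
  Sep: +$935.63 − $4,180.08 → $716.85
  Oct: +$935.63 − $3,523.74 → -$1,871.26
  Nov: +$935.63 → -$935.63
  Dec: +$935.63 → $0.00
Lowest trial balance = -$1,871.26 (Oct)
Initial deposit = cushion − low point = $935.63 − (-$1,871.26) = $2,806.89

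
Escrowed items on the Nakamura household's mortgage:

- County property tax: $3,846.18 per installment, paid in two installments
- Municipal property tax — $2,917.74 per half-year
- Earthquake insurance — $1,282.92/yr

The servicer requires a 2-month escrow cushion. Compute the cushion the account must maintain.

$2,468.46

County property tax = $3,846.18 × 2 = $7,692.36 annually
Municipal property tax = $2,917.74 × 2 = $5,835.48 annually
Earthquake insurance = $1,282.92 annually
Annual escrow total = $7,692.36 + $5,835.48 + $1,282.92 = $14,810.76
Base monthly escrow = $14,810.76 / 12 = $1,234.23
Cushion = 2 × $1,234.23 = $2,468.46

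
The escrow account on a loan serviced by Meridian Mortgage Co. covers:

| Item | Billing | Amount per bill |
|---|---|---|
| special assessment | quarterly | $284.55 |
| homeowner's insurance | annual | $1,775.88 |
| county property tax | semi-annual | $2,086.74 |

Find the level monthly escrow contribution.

Special assessment — $284.55 × 4 = $1,138.20 per year
Homeowner's insurance — $1,775.88 per year
County property tax — $2,086.74 × 2 = $4,173.48 per year
Total annual escrow = $7,087.56
Base monthly escrow = $7,087.56 / 12 = $590.63

$590.63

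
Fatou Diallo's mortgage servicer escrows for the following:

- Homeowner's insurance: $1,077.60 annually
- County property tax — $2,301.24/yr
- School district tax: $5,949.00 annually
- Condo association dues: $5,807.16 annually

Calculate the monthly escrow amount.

Homeowner's insurance — $1,077.60 annually
County property tax — $2,301.24 annually
School district tax — $5,949.00 annually
Condo association dues — $5,807.16 annually
Total annual escrow = $1,077.60 + $2,301.24 + $5,949.00 + $5,807.16 = $15,135.00
Base monthly escrow = $15,135.00 / 12 = $1,261.25

$1,261.25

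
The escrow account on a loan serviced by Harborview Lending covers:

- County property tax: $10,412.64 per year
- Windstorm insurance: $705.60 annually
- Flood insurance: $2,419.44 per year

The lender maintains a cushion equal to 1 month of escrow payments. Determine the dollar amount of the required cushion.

$1,128.14

County property tax = $10,412.64/yr
Windstorm insurance = $705.60/yr
Flood insurance = $2,419.44/yr
Annual escrow total = $13,537.68
Monthly escrow = $13,537.68 ÷ 12 = $1,128.14
Reserve = 1 × $1,128.14 = $1,128.14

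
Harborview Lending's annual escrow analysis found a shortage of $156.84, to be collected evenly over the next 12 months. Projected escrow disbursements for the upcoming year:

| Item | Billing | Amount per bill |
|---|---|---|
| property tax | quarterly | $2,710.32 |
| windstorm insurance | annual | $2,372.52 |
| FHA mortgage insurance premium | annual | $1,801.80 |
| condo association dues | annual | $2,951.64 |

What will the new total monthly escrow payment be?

$1,510.34

Property tax: $2,710.32 × 4 = $10,841.28 per year
Windstorm insurance: $2,372.52 per year
FHA mortgage insurance premium: $1,801.80 per year
Condo association dues: $2,951.64 per year
Annual escrow total = $17,967.24
Monthly escrow = $17,967.24 / 12 = $1,497.27
Shortage per month = $156.84 / 12 = $13.07
New monthly escrow = $1,497.27 + $13.07 = $1,510.34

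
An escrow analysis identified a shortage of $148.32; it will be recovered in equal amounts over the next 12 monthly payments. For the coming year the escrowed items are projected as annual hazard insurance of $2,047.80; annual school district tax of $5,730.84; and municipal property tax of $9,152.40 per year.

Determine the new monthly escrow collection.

$1,423.28

Hazard insurance — $2,047.80 per year
School district tax — $5,730.84 per year
Municipal property tax — $9,152.40 per year
Combined annual = $16,931.04
Base monthly escrow = $16,931.04 ÷ 12 = $1,410.92
Monthly shortage recovery: $148.32 ÷ 12 = $12.36
New monthly escrow = $1,410.92 + $12.36 = $1,423.28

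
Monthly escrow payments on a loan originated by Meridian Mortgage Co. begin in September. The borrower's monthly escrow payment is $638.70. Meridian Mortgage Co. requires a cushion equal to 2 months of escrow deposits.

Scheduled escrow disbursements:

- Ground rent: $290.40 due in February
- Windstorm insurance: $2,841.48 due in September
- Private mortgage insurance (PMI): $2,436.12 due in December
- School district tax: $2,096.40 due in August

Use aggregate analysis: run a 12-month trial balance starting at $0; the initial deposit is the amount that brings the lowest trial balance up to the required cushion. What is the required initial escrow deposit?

$4,000.20

Cushion = 2 × $638.70 = $1,277.40
Trial balance (start $0, +$638.70 each month, − disbursements):
  Sep: +$638.70 − $2,841.48 → -$2,202.78
  Oct: +$638.70 → -$1,564.08
  Nov: +$638.70 → -$925.38
  Dec: +$638.70 − $2,436.12 → -$2,722.80
  Jan: +$638.70 → -$2,084.10
  Feb: +$638.70 − $290.40 → -$1,735.80
  Mar: +$638.70 → -$1,097.10
  Apr: +$638.70 → -$458.40
  May: +$638.70 → $180.30
  Jun: +$638.70 → $819.00
  Jul: +$638.70 → $1,457.70
  Aug: +$638.70 − $2,096.40 → $0.00
Lowest trial balance = -$2,722.80 (Dec)
Initial deposit = cushion − low point = $1,277.40 − (-$2,722.80) = $4,000.20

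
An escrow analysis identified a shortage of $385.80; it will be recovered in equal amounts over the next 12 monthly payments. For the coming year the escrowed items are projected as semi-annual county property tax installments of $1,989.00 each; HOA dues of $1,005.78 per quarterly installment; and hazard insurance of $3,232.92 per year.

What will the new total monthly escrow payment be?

County property tax — $1,989.00 × 2 = $3,978.00/yr
HOA dues — $1,005.78 × 4 = $4,023.12/yr
Hazard insurance — $3,232.92/yr
Total annual escrow = $3,978.00 + $4,023.12 + $3,232.92 = $11,234.04
Base monthly escrow = $11,234.04 / 12 = $936.17
Shortage spread = $385.80 ÷ 12 = $32.15/mo
Adjusted monthly = $936.17 + $32.15 = $968.32

$968.32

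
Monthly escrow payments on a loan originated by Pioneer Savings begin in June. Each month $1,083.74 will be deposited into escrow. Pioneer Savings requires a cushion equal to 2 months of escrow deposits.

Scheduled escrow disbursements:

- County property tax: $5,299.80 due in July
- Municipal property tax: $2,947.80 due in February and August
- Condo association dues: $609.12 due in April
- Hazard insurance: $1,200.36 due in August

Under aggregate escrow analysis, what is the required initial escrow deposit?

Cushion = 2 × $1,083.74 = $2,167.48
Trial balance (start $0, +$1,083.74 each month, − disbursements):
  Jun: +$1,083.74 → $1,083.74
  Jul: +$1,083.74 − $5,299.80 → -$3,132.32
  Aug: +$1,083.74 − $4,148.16 → -$6,196.74
  Sep: +$1,083.74 → -$5,113.00
  Oct: +$1,083.74 → -$4,029.26
  Nov: +$1,083.74 → -$2,945.52
  Dec: +$1,083.74 → -$1,861.78
  Jan: +$1,083.74 → -$778.04
  Feb: +$1,083.74 − $2,947.80 → -$2,642.10
  Mar: +$1,083.74 → -$1,558.36
  Apr: +$1,083.74 − $609.12 → -$1,083.74
  May: +$1,083.74 → $0.00
Lowest trial balance = -$6,196.74 (Aug)
Initial deposit = cushion − low point = $2,167.48 − (-$6,196.74) = $8,364.22

$8,364.22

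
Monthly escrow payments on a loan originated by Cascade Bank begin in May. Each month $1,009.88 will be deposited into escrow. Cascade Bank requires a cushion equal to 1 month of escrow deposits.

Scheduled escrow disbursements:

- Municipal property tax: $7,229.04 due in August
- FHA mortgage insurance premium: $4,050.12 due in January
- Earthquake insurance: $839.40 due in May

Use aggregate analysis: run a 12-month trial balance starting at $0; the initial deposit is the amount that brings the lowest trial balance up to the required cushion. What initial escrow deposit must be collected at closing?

$5,038.80

Cushion = 1 × $1,009.88 = $1,009.88
Trial balance (start $0, +$1,009.88 each month, − disbursements):
  May: +$1,009.88 − $839.40 → $170.48
  Jun: +$1,009.88 → $1,180.36
  Jul: +$1,009.88 → $2,190.24
  Aug: +$1,009.88 − $7,229.04 → -$4,028.92
  Sep: +$1,009.88 → -$3,019.04
  Oct: +$1,009.88 → -$2,009.16
  Nov: +$1,009.88 → -$999.28
  Dec: +$1,009.88 → $10.60
  Jan: +$1,009.88 − $4,050.12 → -$3,029.64
  Feb: +$1,009.88 → -$2,019.76
  Mar: +$1,009.88 → -$1,009.88
  Apr: +$1,009.88 → $0.00
Lowest trial balance = -$4,028.92 (Aug)
Initial deposit = cushion − low point = $1,009.88 − (-$4,028.92) = $5,038.80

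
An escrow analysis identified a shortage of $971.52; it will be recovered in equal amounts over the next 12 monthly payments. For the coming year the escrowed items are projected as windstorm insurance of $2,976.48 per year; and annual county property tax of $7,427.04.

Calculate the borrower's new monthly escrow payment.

Windstorm insurance — $2,976.48 per year
County property tax — $7,427.04 per year
Combined annual = $2,976.48 + $7,427.04 = $10,403.52
Base monthly escrow = $10,403.52 / 12 = $866.96
Monthly shortage recovery: $971.52 / 12 = $80.96
Adjusted monthly = $866.96 + $80.96 = $947.92

$947.92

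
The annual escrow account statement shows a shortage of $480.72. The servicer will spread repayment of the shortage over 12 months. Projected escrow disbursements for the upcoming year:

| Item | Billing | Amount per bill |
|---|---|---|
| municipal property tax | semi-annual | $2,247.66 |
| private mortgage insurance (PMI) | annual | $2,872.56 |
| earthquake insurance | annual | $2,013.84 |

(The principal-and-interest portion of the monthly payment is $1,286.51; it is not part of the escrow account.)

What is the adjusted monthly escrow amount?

Municipal property tax: $2,247.66 × 2 = $4,495.32 per year
Private mortgage insurance (PMI): $2,872.56 per year
Earthquake insurance: $2,013.84 per year
Total per year = $9,381.72
Monthly = $9,381.72 ÷ 12 = $781.81
Monthly shortage recovery: $480.72 ÷ 12 = $40.06
New monthly escrow = $781.81 + $40.06 = $821.87

$821.87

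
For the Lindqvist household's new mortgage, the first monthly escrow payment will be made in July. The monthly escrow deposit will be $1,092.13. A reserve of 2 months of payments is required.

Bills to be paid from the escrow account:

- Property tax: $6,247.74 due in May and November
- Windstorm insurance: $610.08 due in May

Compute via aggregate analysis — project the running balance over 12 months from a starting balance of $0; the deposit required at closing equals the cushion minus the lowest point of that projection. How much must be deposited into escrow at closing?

$3,276.39

Cushion = 2 × $1,092.13 = $2,184.26
Trial balance (start $0, +$1,092.13 each month, − disbursements):
  Jul: +$1,092.13 → $1,092.13
  Aug: +$1,092.13 → $2,184.26
  Sep: +$1,092.13 → $3,276.39
  Oct: +$1,092.13 → $4,368.52
  Nov: +$1,092.13 − $6,247.74 → -$787.09
  Dec: +$1,092.13 → $305.04
  Jan: +$1,092.13 → $1,397.17
  Feb: +$1,092.13 → $2,489.30
  Mar: +$1,092.13 → $3,581.43
  Apr: +$1,092.13 → $4,673.56
  May: +$1,092.13 − $6,857.82 → -$1,092.13
  Jun: +$1,092.13 → $0.00
Lowest trial balance = -$1,092.13 (May)
Initial deposit = cushion − low point = $2,184.26 − (-$1,092.13) = $3,276.39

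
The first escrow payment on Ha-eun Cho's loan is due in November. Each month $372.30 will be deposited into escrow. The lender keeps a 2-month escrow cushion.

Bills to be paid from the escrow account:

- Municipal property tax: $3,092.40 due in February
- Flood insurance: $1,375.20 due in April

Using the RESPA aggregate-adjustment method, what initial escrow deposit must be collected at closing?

Cushion = 2 × $372.30 = $744.60
Trial balance (start $0, +$372.30 each month, − disbursements):
  Nov: +$372.30 → $372.30
  Dec: +$372.30 → $744.60
  Jan: +$372.30 → $1,116.90
  Feb: +$372.30 − $3,092.40 → -$1,603.20
  Mar: +$372.30 → -$1,230.90
  Apr: +$372.30 − $1,375.20 → -$2,233.80
  May: +$372.30 → -$1,861.50
  Jun: +$372.30 → -$1,489.20
  Jul: +$372.30 → -$1,116.90
  Aug: +$372.30 → -$744.60
  Sep: +$372.30 → -$372.30
  Oct: +$372.30 → $0.00
Lowest trial balance = -$2,233.80 (Apr)
Initial deposit = cushion − low point = $744.60 − (-$2,233.80) = $2,978.40

$2,978.40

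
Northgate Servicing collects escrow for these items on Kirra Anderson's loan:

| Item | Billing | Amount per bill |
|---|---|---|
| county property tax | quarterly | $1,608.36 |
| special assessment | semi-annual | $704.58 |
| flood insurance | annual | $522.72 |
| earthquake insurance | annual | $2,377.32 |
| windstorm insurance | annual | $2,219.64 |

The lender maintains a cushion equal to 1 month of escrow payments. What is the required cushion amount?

County property tax: $1,608.36 × 4 = $6,433.44
Special assessment: $704.58 × 2 = $1,409.16
Flood insurance: $522.72
Earthquake insurance: $2,377.32
Windstorm insurance: $2,219.64
Total per year = $6,433.44 + $1,409.16 + $522.72 + $2,377.32 + $2,219.64 = $12,962.28
Monthly = $12,962.28 / 12 = $1,080.19
Reserve = 1 × $1,080.19 = $1,080.19

$1,080.19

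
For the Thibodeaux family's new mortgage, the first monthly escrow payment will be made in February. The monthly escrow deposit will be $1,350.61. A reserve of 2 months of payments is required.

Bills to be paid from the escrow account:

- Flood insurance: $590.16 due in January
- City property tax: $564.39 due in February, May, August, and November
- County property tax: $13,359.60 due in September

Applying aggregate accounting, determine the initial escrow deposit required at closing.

$6,949.11

Cushion = 2 × $1,350.61 = $2,701.22
Trial balance (start $0, +$1,350.61 each month, − disbursements):
  Feb: +$1,350.61 − $564.39 → $786.22
  Mar: +$1,350.61 → $2,136.83
  Apr: +$1,350.61 → $3,487.44
  May: +$1,350.61 − $564.39 → $4,273.66
  Jun: +$1,350.61 → $5,624.27
  Jul: +$1,350.61 → $6,974.88
  Aug: +$1,350.61 − $564.39 → $7,761.10
  Sep: +$1,350.61 − $13,359.60 → -$4,247.89
  Oct: +$1,350.61 → -$2,897.28
  Nov: +$1,350.61 − $564.39 → -$2,111.06
  Dec: +$1,350.61 → -$760.45
  Jan: +$1,350.61 − $590.16 → $0.00
Lowest trial balance = -$4,247.89 (Sep)
Initial deposit = cushion − low point = $2,701.22 − (-$4,247.89) = $6,949.11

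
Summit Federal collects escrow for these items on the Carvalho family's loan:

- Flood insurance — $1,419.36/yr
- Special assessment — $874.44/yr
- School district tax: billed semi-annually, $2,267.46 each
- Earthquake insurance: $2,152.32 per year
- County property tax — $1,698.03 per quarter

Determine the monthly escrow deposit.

$1,314.43

Flood insurance — $1,419.36 per year
Special assessment — $874.44 per year
School district tax — $2,267.46 × 2 = $4,534.92 per year
Earthquake insurance — $2,152.32 per year
County property tax — $1,698.03 × 4 = $6,792.12 per year
Total annual escrow = $1,419.36 + $874.44 + $4,534.92 + $2,152.32 + $6,792.12 = $15,773.16
Per month = $15,773.16 / 12 = $1,314.43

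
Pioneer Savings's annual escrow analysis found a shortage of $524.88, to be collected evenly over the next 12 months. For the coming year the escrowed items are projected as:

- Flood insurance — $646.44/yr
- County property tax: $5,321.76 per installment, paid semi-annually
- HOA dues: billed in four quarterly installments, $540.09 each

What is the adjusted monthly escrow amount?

$1,164.60

Flood insurance — $646.44/yr
County property tax — $5,321.76 × 2 = $10,643.52/yr
HOA dues — $540.09 × 4 = $2,160.36/yr
Total per year = $646.44 + $10,643.52 + $2,160.36 = $13,450.32
Monthly escrow = $13,450.32 / 12 = $1,120.86
Monthly shortage recovery: $524.88 / 12 = $43.74
Adjusted monthly = $1,120.86 + $43.74 = $1,164.60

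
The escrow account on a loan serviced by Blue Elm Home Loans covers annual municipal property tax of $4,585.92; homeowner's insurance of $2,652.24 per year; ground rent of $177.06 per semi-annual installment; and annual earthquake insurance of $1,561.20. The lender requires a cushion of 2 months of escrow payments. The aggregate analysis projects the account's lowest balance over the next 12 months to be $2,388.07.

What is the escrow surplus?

$862.49

Municipal property tax — $4,585.92 per year
Homeowner's insurance — $2,652.24 per year
Ground rent — $177.06 × 2 = $354.12 per year
Earthquake insurance — $1,561.20 per year
Annual escrow total = $9,153.48
Monthly escrow = $9,153.48 ÷ 12 = $762.79
Cushion = 2 × $762.79 = $1,525.58
Excess over cushion: $2,388.07 − $1,525.58 = $862.49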